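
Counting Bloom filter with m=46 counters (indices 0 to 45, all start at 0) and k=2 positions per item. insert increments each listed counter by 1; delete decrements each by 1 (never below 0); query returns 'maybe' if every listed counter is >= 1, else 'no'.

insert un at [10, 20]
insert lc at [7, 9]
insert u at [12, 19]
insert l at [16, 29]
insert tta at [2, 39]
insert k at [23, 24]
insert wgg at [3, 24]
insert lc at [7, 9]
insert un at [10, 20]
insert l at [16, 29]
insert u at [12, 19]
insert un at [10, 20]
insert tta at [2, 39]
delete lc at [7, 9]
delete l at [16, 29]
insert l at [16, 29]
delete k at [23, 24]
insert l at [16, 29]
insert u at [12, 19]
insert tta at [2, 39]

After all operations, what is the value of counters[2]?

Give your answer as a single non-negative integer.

Step 1: insert un at [10, 20] -> counters=[0,0,0,0,0,0,0,0,0,0,1,0,0,0,0,0,0,0,0,0,1,0,0,0,0,0,0,0,0,0,0,0,0,0,0,0,0,0,0,0,0,0,0,0,0,0]
Step 2: insert lc at [7, 9] -> counters=[0,0,0,0,0,0,0,1,0,1,1,0,0,0,0,0,0,0,0,0,1,0,0,0,0,0,0,0,0,0,0,0,0,0,0,0,0,0,0,0,0,0,0,0,0,0]
Step 3: insert u at [12, 19] -> counters=[0,0,0,0,0,0,0,1,0,1,1,0,1,0,0,0,0,0,0,1,1,0,0,0,0,0,0,0,0,0,0,0,0,0,0,0,0,0,0,0,0,0,0,0,0,0]
Step 4: insert l at [16, 29] -> counters=[0,0,0,0,0,0,0,1,0,1,1,0,1,0,0,0,1,0,0,1,1,0,0,0,0,0,0,0,0,1,0,0,0,0,0,0,0,0,0,0,0,0,0,0,0,0]
Step 5: insert tta at [2, 39] -> counters=[0,0,1,0,0,0,0,1,0,1,1,0,1,0,0,0,1,0,0,1,1,0,0,0,0,0,0,0,0,1,0,0,0,0,0,0,0,0,0,1,0,0,0,0,0,0]
Step 6: insert k at [23, 24] -> counters=[0,0,1,0,0,0,0,1,0,1,1,0,1,0,0,0,1,0,0,1,1,0,0,1,1,0,0,0,0,1,0,0,0,0,0,0,0,0,0,1,0,0,0,0,0,0]
Step 7: insert wgg at [3, 24] -> counters=[0,0,1,1,0,0,0,1,0,1,1,0,1,0,0,0,1,0,0,1,1,0,0,1,2,0,0,0,0,1,0,0,0,0,0,0,0,0,0,1,0,0,0,0,0,0]
Step 8: insert lc at [7, 9] -> counters=[0,0,1,1,0,0,0,2,0,2,1,0,1,0,0,0,1,0,0,1,1,0,0,1,2,0,0,0,0,1,0,0,0,0,0,0,0,0,0,1,0,0,0,0,0,0]
Step 9: insert un at [10, 20] -> counters=[0,0,1,1,0,0,0,2,0,2,2,0,1,0,0,0,1,0,0,1,2,0,0,1,2,0,0,0,0,1,0,0,0,0,0,0,0,0,0,1,0,0,0,0,0,0]
Step 10: insert l at [16, 29] -> counters=[0,0,1,1,0,0,0,2,0,2,2,0,1,0,0,0,2,0,0,1,2,0,0,1,2,0,0,0,0,2,0,0,0,0,0,0,0,0,0,1,0,0,0,0,0,0]
Step 11: insert u at [12, 19] -> counters=[0,0,1,1,0,0,0,2,0,2,2,0,2,0,0,0,2,0,0,2,2,0,0,1,2,0,0,0,0,2,0,0,0,0,0,0,0,0,0,1,0,0,0,0,0,0]
Step 12: insert un at [10, 20] -> counters=[0,0,1,1,0,0,0,2,0,2,3,0,2,0,0,0,2,0,0,2,3,0,0,1,2,0,0,0,0,2,0,0,0,0,0,0,0,0,0,1,0,0,0,0,0,0]
Step 13: insert tta at [2, 39] -> counters=[0,0,2,1,0,0,0,2,0,2,3,0,2,0,0,0,2,0,0,2,3,0,0,1,2,0,0,0,0,2,0,0,0,0,0,0,0,0,0,2,0,0,0,0,0,0]
Step 14: delete lc at [7, 9] -> counters=[0,0,2,1,0,0,0,1,0,1,3,0,2,0,0,0,2,0,0,2,3,0,0,1,2,0,0,0,0,2,0,0,0,0,0,0,0,0,0,2,0,0,0,0,0,0]
Step 15: delete l at [16, 29] -> counters=[0,0,2,1,0,0,0,1,0,1,3,0,2,0,0,0,1,0,0,2,3,0,0,1,2,0,0,0,0,1,0,0,0,0,0,0,0,0,0,2,0,0,0,0,0,0]
Step 16: insert l at [16, 29] -> counters=[0,0,2,1,0,0,0,1,0,1,3,0,2,0,0,0,2,0,0,2,3,0,0,1,2,0,0,0,0,2,0,0,0,0,0,0,0,0,0,2,0,0,0,0,0,0]
Step 17: delete k at [23, 24] -> counters=[0,0,2,1,0,0,0,1,0,1,3,0,2,0,0,0,2,0,0,2,3,0,0,0,1,0,0,0,0,2,0,0,0,0,0,0,0,0,0,2,0,0,0,0,0,0]
Step 18: insert l at [16, 29] -> counters=[0,0,2,1,0,0,0,1,0,1,3,0,2,0,0,0,3,0,0,2,3,0,0,0,1,0,0,0,0,3,0,0,0,0,0,0,0,0,0,2,0,0,0,0,0,0]
Step 19: insert u at [12, 19] -> counters=[0,0,2,1,0,0,0,1,0,1,3,0,3,0,0,0,3,0,0,3,3,0,0,0,1,0,0,0,0,3,0,0,0,0,0,0,0,0,0,2,0,0,0,0,0,0]
Step 20: insert tta at [2, 39] -> counters=[0,0,3,1,0,0,0,1,0,1,3,0,3,0,0,0,3,0,0,3,3,0,0,0,1,0,0,0,0,3,0,0,0,0,0,0,0,0,0,3,0,0,0,0,0,0]
Final counters=[0,0,3,1,0,0,0,1,0,1,3,0,3,0,0,0,3,0,0,3,3,0,0,0,1,0,0,0,0,3,0,0,0,0,0,0,0,0,0,3,0,0,0,0,0,0] -> counters[2]=3

Answer: 3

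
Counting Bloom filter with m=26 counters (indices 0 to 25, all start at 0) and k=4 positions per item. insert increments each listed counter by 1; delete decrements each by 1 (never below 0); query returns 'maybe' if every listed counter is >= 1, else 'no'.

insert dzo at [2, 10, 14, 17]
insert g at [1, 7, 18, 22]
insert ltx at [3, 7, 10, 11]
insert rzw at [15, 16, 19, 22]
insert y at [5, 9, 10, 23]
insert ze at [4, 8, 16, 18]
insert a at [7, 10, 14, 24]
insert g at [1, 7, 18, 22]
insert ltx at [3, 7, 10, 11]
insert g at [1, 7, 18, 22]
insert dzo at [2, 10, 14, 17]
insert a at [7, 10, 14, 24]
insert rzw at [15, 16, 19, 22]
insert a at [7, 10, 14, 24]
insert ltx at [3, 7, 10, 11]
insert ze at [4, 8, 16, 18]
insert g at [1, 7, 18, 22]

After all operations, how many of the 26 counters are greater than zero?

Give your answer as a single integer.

Answer: 19

Derivation:
Step 1: insert dzo at [2, 10, 14, 17] -> counters=[0,0,1,0,0,0,0,0,0,0,1,0,0,0,1,0,0,1,0,0,0,0,0,0,0,0]
Step 2: insert g at [1, 7, 18, 22] -> counters=[0,1,1,0,0,0,0,1,0,0,1,0,0,0,1,0,0,1,1,0,0,0,1,0,0,0]
Step 3: insert ltx at [3, 7, 10, 11] -> counters=[0,1,1,1,0,0,0,2,0,0,2,1,0,0,1,0,0,1,1,0,0,0,1,0,0,0]
Step 4: insert rzw at [15, 16, 19, 22] -> counters=[0,1,1,1,0,0,0,2,0,0,2,1,0,0,1,1,1,1,1,1,0,0,2,0,0,0]
Step 5: insert y at [5, 9, 10, 23] -> counters=[0,1,1,1,0,1,0,2,0,1,3,1,0,0,1,1,1,1,1,1,0,0,2,1,0,0]
Step 6: insert ze at [4, 8, 16, 18] -> counters=[0,1,1,1,1,1,0,2,1,1,3,1,0,0,1,1,2,1,2,1,0,0,2,1,0,0]
Step 7: insert a at [7, 10, 14, 24] -> counters=[0,1,1,1,1,1,0,3,1,1,4,1,0,0,2,1,2,1,2,1,0,0,2,1,1,0]
Step 8: insert g at [1, 7, 18, 22] -> counters=[0,2,1,1,1,1,0,4,1,1,4,1,0,0,2,1,2,1,3,1,0,0,3,1,1,0]
Step 9: insert ltx at [3, 7, 10, 11] -> counters=[0,2,1,2,1,1,0,5,1,1,5,2,0,0,2,1,2,1,3,1,0,0,3,1,1,0]
Step 10: insert g at [1, 7, 18, 22] -> counters=[0,3,1,2,1,1,0,6,1,1,5,2,0,0,2,1,2,1,4,1,0,0,4,1,1,0]
Step 11: insert dzo at [2, 10, 14, 17] -> counters=[0,3,2,2,1,1,0,6,1,1,6,2,0,0,3,1,2,2,4,1,0,0,4,1,1,0]
Step 12: insert a at [7, 10, 14, 24] -> counters=[0,3,2,2,1,1,0,7,1,1,7,2,0,0,4,1,2,2,4,1,0,0,4,1,2,0]
Step 13: insert rzw at [15, 16, 19, 22] -> counters=[0,3,2,2,1,1,0,7,1,1,7,2,0,0,4,2,3,2,4,2,0,0,5,1,2,0]
Step 14: insert a at [7, 10, 14, 24] -> counters=[0,3,2,2,1,1,0,8,1,1,8,2,0,0,5,2,3,2,4,2,0,0,5,1,3,0]
Step 15: insert ltx at [3, 7, 10, 11] -> counters=[0,3,2,3,1,1,0,9,1,1,9,3,0,0,5,2,3,2,4,2,0,0,5,1,3,0]
Step 16: insert ze at [4, 8, 16, 18] -> counters=[0,3,2,3,2,1,0,9,2,1,9,3,0,0,5,2,4,2,5,2,0,0,5,1,3,0]
Step 17: insert g at [1, 7, 18, 22] -> counters=[0,4,2,3,2,1,0,10,2,1,9,3,0,0,5,2,4,2,6,2,0,0,6,1,3,0]
Final counters=[0,4,2,3,2,1,0,10,2,1,9,3,0,0,5,2,4,2,6,2,0,0,6,1,3,0] -> 19 nonzero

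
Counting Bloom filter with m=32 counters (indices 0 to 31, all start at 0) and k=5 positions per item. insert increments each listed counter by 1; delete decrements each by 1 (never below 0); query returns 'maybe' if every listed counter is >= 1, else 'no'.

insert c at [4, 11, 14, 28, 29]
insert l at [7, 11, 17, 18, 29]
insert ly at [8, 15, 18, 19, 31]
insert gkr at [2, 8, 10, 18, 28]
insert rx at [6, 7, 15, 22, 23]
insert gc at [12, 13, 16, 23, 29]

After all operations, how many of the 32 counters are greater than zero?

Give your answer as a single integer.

Answer: 20

Derivation:
Step 1: insert c at [4, 11, 14, 28, 29] -> counters=[0,0,0,0,1,0,0,0,0,0,0,1,0,0,1,0,0,0,0,0,0,0,0,0,0,0,0,0,1,1,0,0]
Step 2: insert l at [7, 11, 17, 18, 29] -> counters=[0,0,0,0,1,0,0,1,0,0,0,2,0,0,1,0,0,1,1,0,0,0,0,0,0,0,0,0,1,2,0,0]
Step 3: insert ly at [8, 15, 18, 19, 31] -> counters=[0,0,0,0,1,0,0,1,1,0,0,2,0,0,1,1,0,1,2,1,0,0,0,0,0,0,0,0,1,2,0,1]
Step 4: insert gkr at [2, 8, 10, 18, 28] -> counters=[0,0,1,0,1,0,0,1,2,0,1,2,0,0,1,1,0,1,3,1,0,0,0,0,0,0,0,0,2,2,0,1]
Step 5: insert rx at [6, 7, 15, 22, 23] -> counters=[0,0,1,0,1,0,1,2,2,0,1,2,0,0,1,2,0,1,3,1,0,0,1,1,0,0,0,0,2,2,0,1]
Step 6: insert gc at [12, 13, 16, 23, 29] -> counters=[0,0,1,0,1,0,1,2,2,0,1,2,1,1,1,2,1,1,3,1,0,0,1,2,0,0,0,0,2,3,0,1]
Final counters=[0,0,1,0,1,0,1,2,2,0,1,2,1,1,1,2,1,1,3,1,0,0,1,2,0,0,0,0,2,3,0,1] -> 20 nonzero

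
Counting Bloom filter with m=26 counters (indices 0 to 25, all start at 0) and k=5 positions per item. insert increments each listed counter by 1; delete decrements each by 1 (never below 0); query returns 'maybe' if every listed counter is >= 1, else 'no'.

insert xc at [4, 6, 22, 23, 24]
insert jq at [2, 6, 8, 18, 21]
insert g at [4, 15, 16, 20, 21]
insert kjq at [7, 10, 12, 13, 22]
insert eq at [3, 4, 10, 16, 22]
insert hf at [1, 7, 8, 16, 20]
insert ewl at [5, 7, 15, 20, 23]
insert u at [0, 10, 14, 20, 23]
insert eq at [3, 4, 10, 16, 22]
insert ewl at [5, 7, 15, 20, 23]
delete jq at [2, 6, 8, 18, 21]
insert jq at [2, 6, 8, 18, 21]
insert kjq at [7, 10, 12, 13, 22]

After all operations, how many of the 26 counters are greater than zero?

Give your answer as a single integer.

Answer: 21

Derivation:
Step 1: insert xc at [4, 6, 22, 23, 24] -> counters=[0,0,0,0,1,0,1,0,0,0,0,0,0,0,0,0,0,0,0,0,0,0,1,1,1,0]
Step 2: insert jq at [2, 6, 8, 18, 21] -> counters=[0,0,1,0,1,0,2,0,1,0,0,0,0,0,0,0,0,0,1,0,0,1,1,1,1,0]
Step 3: insert g at [4, 15, 16, 20, 21] -> counters=[0,0,1,0,2,0,2,0,1,0,0,0,0,0,0,1,1,0,1,0,1,2,1,1,1,0]
Step 4: insert kjq at [7, 10, 12, 13, 22] -> counters=[0,0,1,0,2,0,2,1,1,0,1,0,1,1,0,1,1,0,1,0,1,2,2,1,1,0]
Step 5: insert eq at [3, 4, 10, 16, 22] -> counters=[0,0,1,1,3,0,2,1,1,0,2,0,1,1,0,1,2,0,1,0,1,2,3,1,1,0]
Step 6: insert hf at [1, 7, 8, 16, 20] -> counters=[0,1,1,1,3,0,2,2,2,0,2,0,1,1,0,1,3,0,1,0,2,2,3,1,1,0]
Step 7: insert ewl at [5, 7, 15, 20, 23] -> counters=[0,1,1,1,3,1,2,3,2,0,2,0,1,1,0,2,3,0,1,0,3,2,3,2,1,0]
Step 8: insert u at [0, 10, 14, 20, 23] -> counters=[1,1,1,1,3,1,2,3,2,0,3,0,1,1,1,2,3,0,1,0,4,2,3,3,1,0]
Step 9: insert eq at [3, 4, 10, 16, 22] -> counters=[1,1,1,2,4,1,2,3,2,0,4,0,1,1,1,2,4,0,1,0,4,2,4,3,1,0]
Step 10: insert ewl at [5, 7, 15, 20, 23] -> counters=[1,1,1,2,4,2,2,4,2,0,4,0,1,1,1,3,4,0,1,0,5,2,4,4,1,0]
Step 11: delete jq at [2, 6, 8, 18, 21] -> counters=[1,1,0,2,4,2,1,4,1,0,4,0,1,1,1,3,4,0,0,0,5,1,4,4,1,0]
Step 12: insert jq at [2, 6, 8, 18, 21] -> counters=[1,1,1,2,4,2,2,4,2,0,4,0,1,1,1,3,4,0,1,0,5,2,4,4,1,0]
Step 13: insert kjq at [7, 10, 12, 13, 22] -> counters=[1,1,1,2,4,2,2,5,2,0,5,0,2,2,1,3,4,0,1,0,5,2,5,4,1,0]
Final counters=[1,1,1,2,4,2,2,5,2,0,5,0,2,2,1,3,4,0,1,0,5,2,5,4,1,0] -> 21 nonzero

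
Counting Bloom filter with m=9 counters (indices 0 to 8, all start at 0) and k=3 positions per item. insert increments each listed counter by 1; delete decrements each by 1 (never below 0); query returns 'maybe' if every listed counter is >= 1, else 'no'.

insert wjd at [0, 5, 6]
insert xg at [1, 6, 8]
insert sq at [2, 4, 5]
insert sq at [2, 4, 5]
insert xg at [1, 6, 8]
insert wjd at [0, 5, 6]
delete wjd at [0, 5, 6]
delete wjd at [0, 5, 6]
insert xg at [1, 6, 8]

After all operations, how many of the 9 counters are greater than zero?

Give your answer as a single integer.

Step 1: insert wjd at [0, 5, 6] -> counters=[1,0,0,0,0,1,1,0,0]
Step 2: insert xg at [1, 6, 8] -> counters=[1,1,0,0,0,1,2,0,1]
Step 3: insert sq at [2, 4, 5] -> counters=[1,1,1,0,1,2,2,0,1]
Step 4: insert sq at [2, 4, 5] -> counters=[1,1,2,0,2,3,2,0,1]
Step 5: insert xg at [1, 6, 8] -> counters=[1,2,2,0,2,3,3,0,2]
Step 6: insert wjd at [0, 5, 6] -> counters=[2,2,2,0,2,4,4,0,2]
Step 7: delete wjd at [0, 5, 6] -> counters=[1,2,2,0,2,3,3,0,2]
Step 8: delete wjd at [0, 5, 6] -> counters=[0,2,2,0,2,2,2,0,2]
Step 9: insert xg at [1, 6, 8] -> counters=[0,3,2,0,2,2,3,0,3]
Final counters=[0,3,2,0,2,2,3,0,3] -> 6 nonzero

Answer: 6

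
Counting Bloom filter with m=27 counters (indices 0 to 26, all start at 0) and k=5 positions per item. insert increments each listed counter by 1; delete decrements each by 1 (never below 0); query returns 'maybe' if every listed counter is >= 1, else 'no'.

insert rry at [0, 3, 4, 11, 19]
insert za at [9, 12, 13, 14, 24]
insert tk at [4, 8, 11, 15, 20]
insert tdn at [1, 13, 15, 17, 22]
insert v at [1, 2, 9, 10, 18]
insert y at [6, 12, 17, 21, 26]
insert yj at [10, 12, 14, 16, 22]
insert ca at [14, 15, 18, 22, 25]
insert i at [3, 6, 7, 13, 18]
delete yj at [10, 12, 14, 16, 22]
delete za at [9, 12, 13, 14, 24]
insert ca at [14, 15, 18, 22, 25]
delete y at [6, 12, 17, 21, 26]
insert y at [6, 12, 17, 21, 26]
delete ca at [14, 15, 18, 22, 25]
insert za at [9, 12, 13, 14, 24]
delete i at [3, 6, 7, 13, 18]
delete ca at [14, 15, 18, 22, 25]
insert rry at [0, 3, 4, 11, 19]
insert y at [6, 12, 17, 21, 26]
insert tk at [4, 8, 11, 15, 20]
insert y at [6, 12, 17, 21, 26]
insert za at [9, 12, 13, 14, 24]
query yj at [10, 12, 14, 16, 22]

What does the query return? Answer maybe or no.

Answer: no

Derivation:
Step 1: insert rry at [0, 3, 4, 11, 19] -> counters=[1,0,0,1,1,0,0,0,0,0,0,1,0,0,0,0,0,0,0,1,0,0,0,0,0,0,0]
Step 2: insert za at [9, 12, 13, 14, 24] -> counters=[1,0,0,1,1,0,0,0,0,1,0,1,1,1,1,0,0,0,0,1,0,0,0,0,1,0,0]
Step 3: insert tk at [4, 8, 11, 15, 20] -> counters=[1,0,0,1,2,0,0,0,1,1,0,2,1,1,1,1,0,0,0,1,1,0,0,0,1,0,0]
Step 4: insert tdn at [1, 13, 15, 17, 22] -> counters=[1,1,0,1,2,0,0,0,1,1,0,2,1,2,1,2,0,1,0,1,1,0,1,0,1,0,0]
Step 5: insert v at [1, 2, 9, 10, 18] -> counters=[1,2,1,1,2,0,0,0,1,2,1,2,1,2,1,2,0,1,1,1,1,0,1,0,1,0,0]
Step 6: insert y at [6, 12, 17, 21, 26] -> counters=[1,2,1,1,2,0,1,0,1,2,1,2,2,2,1,2,0,2,1,1,1,1,1,0,1,0,1]
Step 7: insert yj at [10, 12, 14, 16, 22] -> counters=[1,2,1,1,2,0,1,0,1,2,2,2,3,2,2,2,1,2,1,1,1,1,2,0,1,0,1]
Step 8: insert ca at [14, 15, 18, 22, 25] -> counters=[1,2,1,1,2,0,1,0,1,2,2,2,3,2,3,3,1,2,2,1,1,1,3,0,1,1,1]
Step 9: insert i at [3, 6, 7, 13, 18] -> counters=[1,2,1,2,2,0,2,1,1,2,2,2,3,3,3,3,1,2,3,1,1,1,3,0,1,1,1]
Step 10: delete yj at [10, 12, 14, 16, 22] -> counters=[1,2,1,2,2,0,2,1,1,2,1,2,2,3,2,3,0,2,3,1,1,1,2,0,1,1,1]
Step 11: delete za at [9, 12, 13, 14, 24] -> counters=[1,2,1,2,2,0,2,1,1,1,1,2,1,2,1,3,0,2,3,1,1,1,2,0,0,1,1]
Step 12: insert ca at [14, 15, 18, 22, 25] -> counters=[1,2,1,2,2,0,2,1,1,1,1,2,1,2,2,4,0,2,4,1,1,1,3,0,0,2,1]
Step 13: delete y at [6, 12, 17, 21, 26] -> counters=[1,2,1,2,2,0,1,1,1,1,1,2,0,2,2,4,0,1,4,1,1,0,3,0,0,2,0]
Step 14: insert y at [6, 12, 17, 21, 26] -> counters=[1,2,1,2,2,0,2,1,1,1,1,2,1,2,2,4,0,2,4,1,1,1,3,0,0,2,1]
Step 15: delete ca at [14, 15, 18, 22, 25] -> counters=[1,2,1,2,2,0,2,1,1,1,1,2,1,2,1,3,0,2,3,1,1,1,2,0,0,1,1]
Step 16: insert za at [9, 12, 13, 14, 24] -> counters=[1,2,1,2,2,0,2,1,1,2,1,2,2,3,2,3,0,2,3,1,1,1,2,0,1,1,1]
Step 17: delete i at [3, 6, 7, 13, 18] -> counters=[1,2,1,1,2,0,1,0,1,2,1,2,2,2,2,3,0,2,2,1,1,1,2,0,1,1,1]
Step 18: delete ca at [14, 15, 18, 22, 25] -> counters=[1,2,1,1,2,0,1,0,1,2,1,2,2,2,1,2,0,2,1,1,1,1,1,0,1,0,1]
Step 19: insert rry at [0, 3, 4, 11, 19] -> counters=[2,2,1,2,3,0,1,0,1,2,1,3,2,2,1,2,0,2,1,2,1,1,1,0,1,0,1]
Step 20: insert y at [6, 12, 17, 21, 26] -> counters=[2,2,1,2,3,0,2,0,1,2,1,3,3,2,1,2,0,3,1,2,1,2,1,0,1,0,2]
Step 21: insert tk at [4, 8, 11, 15, 20] -> counters=[2,2,1,2,4,0,2,0,2,2,1,4,3,2,1,3,0,3,1,2,2,2,1,0,1,0,2]
Step 22: insert y at [6, 12, 17, 21, 26] -> counters=[2,2,1,2,4,0,3,0,2,2,1,4,4,2,1,3,0,4,1,2,2,3,1,0,1,0,3]
Step 23: insert za at [9, 12, 13, 14, 24] -> counters=[2,2,1,2,4,0,3,0,2,3,1,4,5,3,2,3,0,4,1,2,2,3,1,0,2,0,3]
Query yj: check counters[10]=1 counters[12]=5 counters[14]=2 counters[16]=0 counters[22]=1 -> no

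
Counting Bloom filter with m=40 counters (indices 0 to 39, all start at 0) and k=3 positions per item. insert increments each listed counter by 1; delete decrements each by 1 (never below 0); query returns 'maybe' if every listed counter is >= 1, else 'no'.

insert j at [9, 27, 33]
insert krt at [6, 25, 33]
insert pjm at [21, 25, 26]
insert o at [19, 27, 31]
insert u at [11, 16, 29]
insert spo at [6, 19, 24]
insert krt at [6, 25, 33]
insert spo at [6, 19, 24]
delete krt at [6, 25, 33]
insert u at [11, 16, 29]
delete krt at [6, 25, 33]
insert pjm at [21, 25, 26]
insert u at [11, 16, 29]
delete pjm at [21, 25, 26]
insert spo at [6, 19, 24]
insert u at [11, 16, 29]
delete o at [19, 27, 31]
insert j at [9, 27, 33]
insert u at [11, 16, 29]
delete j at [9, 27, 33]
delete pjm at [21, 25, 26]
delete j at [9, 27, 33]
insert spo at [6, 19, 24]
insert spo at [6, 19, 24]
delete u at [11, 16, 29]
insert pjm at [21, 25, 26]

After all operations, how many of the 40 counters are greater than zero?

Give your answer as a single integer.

Step 1: insert j at [9, 27, 33] -> counters=[0,0,0,0,0,0,0,0,0,1,0,0,0,0,0,0,0,0,0,0,0,0,0,0,0,0,0,1,0,0,0,0,0,1,0,0,0,0,0,0]
Step 2: insert krt at [6, 25, 33] -> counters=[0,0,0,0,0,0,1,0,0,1,0,0,0,0,0,0,0,0,0,0,0,0,0,0,0,1,0,1,0,0,0,0,0,2,0,0,0,0,0,0]
Step 3: insert pjm at [21, 25, 26] -> counters=[0,0,0,0,0,0,1,0,0,1,0,0,0,0,0,0,0,0,0,0,0,1,0,0,0,2,1,1,0,0,0,0,0,2,0,0,0,0,0,0]
Step 4: insert o at [19, 27, 31] -> counters=[0,0,0,0,0,0,1,0,0,1,0,0,0,0,0,0,0,0,0,1,0,1,0,0,0,2,1,2,0,0,0,1,0,2,0,0,0,0,0,0]
Step 5: insert u at [11, 16, 29] -> counters=[0,0,0,0,0,0,1,0,0,1,0,1,0,0,0,0,1,0,0,1,0,1,0,0,0,2,1,2,0,1,0,1,0,2,0,0,0,0,0,0]
Step 6: insert spo at [6, 19, 24] -> counters=[0,0,0,0,0,0,2,0,0,1,0,1,0,0,0,0,1,0,0,2,0,1,0,0,1,2,1,2,0,1,0,1,0,2,0,0,0,0,0,0]
Step 7: insert krt at [6, 25, 33] -> counters=[0,0,0,0,0,0,3,0,0,1,0,1,0,0,0,0,1,0,0,2,0,1,0,0,1,3,1,2,0,1,0,1,0,3,0,0,0,0,0,0]
Step 8: insert spo at [6, 19, 24] -> counters=[0,0,0,0,0,0,4,0,0,1,0,1,0,0,0,0,1,0,0,3,0,1,0,0,2,3,1,2,0,1,0,1,0,3,0,0,0,0,0,0]
Step 9: delete krt at [6, 25, 33] -> counters=[0,0,0,0,0,0,3,0,0,1,0,1,0,0,0,0,1,0,0,3,0,1,0,0,2,2,1,2,0,1,0,1,0,2,0,0,0,0,0,0]
Step 10: insert u at [11, 16, 29] -> counters=[0,0,0,0,0,0,3,0,0,1,0,2,0,0,0,0,2,0,0,3,0,1,0,0,2,2,1,2,0,2,0,1,0,2,0,0,0,0,0,0]
Step 11: delete krt at [6, 25, 33] -> counters=[0,0,0,0,0,0,2,0,0,1,0,2,0,0,0,0,2,0,0,3,0,1,0,0,2,1,1,2,0,2,0,1,0,1,0,0,0,0,0,0]
Step 12: insert pjm at [21, 25, 26] -> counters=[0,0,0,0,0,0,2,0,0,1,0,2,0,0,0,0,2,0,0,3,0,2,0,0,2,2,2,2,0,2,0,1,0,1,0,0,0,0,0,0]
Step 13: insert u at [11, 16, 29] -> counters=[0,0,0,0,0,0,2,0,0,1,0,3,0,0,0,0,3,0,0,3,0,2,0,0,2,2,2,2,0,3,0,1,0,1,0,0,0,0,0,0]
Step 14: delete pjm at [21, 25, 26] -> counters=[0,0,0,0,0,0,2,0,0,1,0,3,0,0,0,0,3,0,0,3,0,1,0,0,2,1,1,2,0,3,0,1,0,1,0,0,0,0,0,0]
Step 15: insert spo at [6, 19, 24] -> counters=[0,0,0,0,0,0,3,0,0,1,0,3,0,0,0,0,3,0,0,4,0,1,0,0,3,1,1,2,0,3,0,1,0,1,0,0,0,0,0,0]
Step 16: insert u at [11, 16, 29] -> counters=[0,0,0,0,0,0,3,0,0,1,0,4,0,0,0,0,4,0,0,4,0,1,0,0,3,1,1,2,0,4,0,1,0,1,0,0,0,0,0,0]
Step 17: delete o at [19, 27, 31] -> counters=[0,0,0,0,0,0,3,0,0,1,0,4,0,0,0,0,4,0,0,3,0,1,0,0,3,1,1,1,0,4,0,0,0,1,0,0,0,0,0,0]
Step 18: insert j at [9, 27, 33] -> counters=[0,0,0,0,0,0,3,0,0,2,0,4,0,0,0,0,4,0,0,3,0,1,0,0,3,1,1,2,0,4,0,0,0,2,0,0,0,0,0,0]
Step 19: insert u at [11, 16, 29] -> counters=[0,0,0,0,0,0,3,0,0,2,0,5,0,0,0,0,5,0,0,3,0,1,0,0,3,1,1,2,0,5,0,0,0,2,0,0,0,0,0,0]
Step 20: delete j at [9, 27, 33] -> counters=[0,0,0,0,0,0,3,0,0,1,0,5,0,0,0,0,5,0,0,3,0,1,0,0,3,1,1,1,0,5,0,0,0,1,0,0,0,0,0,0]
Step 21: delete pjm at [21, 25, 26] -> counters=[0,0,0,0,0,0,3,0,0,1,0,5,0,0,0,0,5,0,0,3,0,0,0,0,3,0,0,1,0,5,0,0,0,1,0,0,0,0,0,0]
Step 22: delete j at [9, 27, 33] -> counters=[0,0,0,0,0,0,3,0,0,0,0,5,0,0,0,0,5,0,0,3,0,0,0,0,3,0,0,0,0,5,0,0,0,0,0,0,0,0,0,0]
Step 23: insert spo at [6, 19, 24] -> counters=[0,0,0,0,0,0,4,0,0,0,0,5,0,0,0,0,5,0,0,4,0,0,0,0,4,0,0,0,0,5,0,0,0,0,0,0,0,0,0,0]
Step 24: insert spo at [6, 19, 24] -> counters=[0,0,0,0,0,0,5,0,0,0,0,5,0,0,0,0,5,0,0,5,0,0,0,0,5,0,0,0,0,5,0,0,0,0,0,0,0,0,0,0]
Step 25: delete u at [11, 16, 29] -> counters=[0,0,0,0,0,0,5,0,0,0,0,4,0,0,0,0,4,0,0,5,0,0,0,0,5,0,0,0,0,4,0,0,0,0,0,0,0,0,0,0]
Step 26: insert pjm at [21, 25, 26] -> counters=[0,0,0,0,0,0,5,0,0,0,0,4,0,0,0,0,4,0,0,5,0,1,0,0,5,1,1,0,0,4,0,0,0,0,0,0,0,0,0,0]
Final counters=[0,0,0,0,0,0,5,0,0,0,0,4,0,0,0,0,4,0,0,5,0,1,0,0,5,1,1,0,0,4,0,0,0,0,0,0,0,0,0,0] -> 9 nonzero

Answer: 9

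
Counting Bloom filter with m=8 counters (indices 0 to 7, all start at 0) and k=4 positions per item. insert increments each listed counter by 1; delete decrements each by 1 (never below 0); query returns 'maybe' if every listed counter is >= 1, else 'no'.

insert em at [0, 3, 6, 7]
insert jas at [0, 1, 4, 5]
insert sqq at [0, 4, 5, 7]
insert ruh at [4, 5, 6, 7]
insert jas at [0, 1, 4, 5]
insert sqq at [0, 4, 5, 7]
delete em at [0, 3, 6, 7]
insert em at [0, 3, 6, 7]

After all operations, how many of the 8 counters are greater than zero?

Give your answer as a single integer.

Answer: 7

Derivation:
Step 1: insert em at [0, 3, 6, 7] -> counters=[1,0,0,1,0,0,1,1]
Step 2: insert jas at [0, 1, 4, 5] -> counters=[2,1,0,1,1,1,1,1]
Step 3: insert sqq at [0, 4, 5, 7] -> counters=[3,1,0,1,2,2,1,2]
Step 4: insert ruh at [4, 5, 6, 7] -> counters=[3,1,0,1,3,3,2,3]
Step 5: insert jas at [0, 1, 4, 5] -> counters=[4,2,0,1,4,4,2,3]
Step 6: insert sqq at [0, 4, 5, 7] -> counters=[5,2,0,1,5,5,2,4]
Step 7: delete em at [0, 3, 6, 7] -> counters=[4,2,0,0,5,5,1,3]
Step 8: insert em at [0, 3, 6, 7] -> counters=[5,2,0,1,5,5,2,4]
Final counters=[5,2,0,1,5,5,2,4] -> 7 nonzero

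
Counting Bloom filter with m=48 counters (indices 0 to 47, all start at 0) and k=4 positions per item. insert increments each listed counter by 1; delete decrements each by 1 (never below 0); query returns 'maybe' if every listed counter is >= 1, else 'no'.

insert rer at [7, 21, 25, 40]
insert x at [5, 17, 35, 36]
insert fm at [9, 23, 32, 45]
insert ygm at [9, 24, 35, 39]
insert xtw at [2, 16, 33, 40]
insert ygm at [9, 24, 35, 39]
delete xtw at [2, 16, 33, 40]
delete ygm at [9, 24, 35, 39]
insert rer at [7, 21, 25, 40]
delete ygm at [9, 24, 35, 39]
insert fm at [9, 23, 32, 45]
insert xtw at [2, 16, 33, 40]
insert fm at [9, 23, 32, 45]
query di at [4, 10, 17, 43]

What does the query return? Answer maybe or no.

Answer: no

Derivation:
Step 1: insert rer at [7, 21, 25, 40] -> counters=[0,0,0,0,0,0,0,1,0,0,0,0,0,0,0,0,0,0,0,0,0,1,0,0,0,1,0,0,0,0,0,0,0,0,0,0,0,0,0,0,1,0,0,0,0,0,0,0]
Step 2: insert x at [5, 17, 35, 36] -> counters=[0,0,0,0,0,1,0,1,0,0,0,0,0,0,0,0,0,1,0,0,0,1,0,0,0,1,0,0,0,0,0,0,0,0,0,1,1,0,0,0,1,0,0,0,0,0,0,0]
Step 3: insert fm at [9, 23, 32, 45] -> counters=[0,0,0,0,0,1,0,1,0,1,0,0,0,0,0,0,0,1,0,0,0,1,0,1,0,1,0,0,0,0,0,0,1,0,0,1,1,0,0,0,1,0,0,0,0,1,0,0]
Step 4: insert ygm at [9, 24, 35, 39] -> counters=[0,0,0,0,0,1,0,1,0,2,0,0,0,0,0,0,0,1,0,0,0,1,0,1,1,1,0,0,0,0,0,0,1,0,0,2,1,0,0,1,1,0,0,0,0,1,0,0]
Step 5: insert xtw at [2, 16, 33, 40] -> counters=[0,0,1,0,0,1,0,1,0,2,0,0,0,0,0,0,1,1,0,0,0,1,0,1,1,1,0,0,0,0,0,0,1,1,0,2,1,0,0,1,2,0,0,0,0,1,0,0]
Step 6: insert ygm at [9, 24, 35, 39] -> counters=[0,0,1,0,0,1,0,1,0,3,0,0,0,0,0,0,1,1,0,0,0,1,0,1,2,1,0,0,0,0,0,0,1,1,0,3,1,0,0,2,2,0,0,0,0,1,0,0]
Step 7: delete xtw at [2, 16, 33, 40] -> counters=[0,0,0,0,0,1,0,1,0,3,0,0,0,0,0,0,0,1,0,0,0,1,0,1,2,1,0,0,0,0,0,0,1,0,0,3,1,0,0,2,1,0,0,0,0,1,0,0]
Step 8: delete ygm at [9, 24, 35, 39] -> counters=[0,0,0,0,0,1,0,1,0,2,0,0,0,0,0,0,0,1,0,0,0,1,0,1,1,1,0,0,0,0,0,0,1,0,0,2,1,0,0,1,1,0,0,0,0,1,0,0]
Step 9: insert rer at [7, 21, 25, 40] -> counters=[0,0,0,0,0,1,0,2,0,2,0,0,0,0,0,0,0,1,0,0,0,2,0,1,1,2,0,0,0,0,0,0,1,0,0,2,1,0,0,1,2,0,0,0,0,1,0,0]
Step 10: delete ygm at [9, 24, 35, 39] -> counters=[0,0,0,0,0,1,0,2,0,1,0,0,0,0,0,0,0,1,0,0,0,2,0,1,0,2,0,0,0,0,0,0,1,0,0,1,1,0,0,0,2,0,0,0,0,1,0,0]
Step 11: insert fm at [9, 23, 32, 45] -> counters=[0,0,0,0,0,1,0,2,0,2,0,0,0,0,0,0,0,1,0,0,0,2,0,2,0,2,0,0,0,0,0,0,2,0,0,1,1,0,0,0,2,0,0,0,0,2,0,0]
Step 12: insert xtw at [2, 16, 33, 40] -> counters=[0,0,1,0,0,1,0,2,0,2,0,0,0,0,0,0,1,1,0,0,0,2,0,2,0,2,0,0,0,0,0,0,2,1,0,1,1,0,0,0,3,0,0,0,0,2,0,0]
Step 13: insert fm at [9, 23, 32, 45] -> counters=[0,0,1,0,0,1,0,2,0,3,0,0,0,0,0,0,1,1,0,0,0,2,0,3,0,2,0,0,0,0,0,0,3,1,0,1,1,0,0,0,3,0,0,0,0,3,0,0]
Query di: check counters[4]=0 counters[10]=0 counters[17]=1 counters[43]=0 -> no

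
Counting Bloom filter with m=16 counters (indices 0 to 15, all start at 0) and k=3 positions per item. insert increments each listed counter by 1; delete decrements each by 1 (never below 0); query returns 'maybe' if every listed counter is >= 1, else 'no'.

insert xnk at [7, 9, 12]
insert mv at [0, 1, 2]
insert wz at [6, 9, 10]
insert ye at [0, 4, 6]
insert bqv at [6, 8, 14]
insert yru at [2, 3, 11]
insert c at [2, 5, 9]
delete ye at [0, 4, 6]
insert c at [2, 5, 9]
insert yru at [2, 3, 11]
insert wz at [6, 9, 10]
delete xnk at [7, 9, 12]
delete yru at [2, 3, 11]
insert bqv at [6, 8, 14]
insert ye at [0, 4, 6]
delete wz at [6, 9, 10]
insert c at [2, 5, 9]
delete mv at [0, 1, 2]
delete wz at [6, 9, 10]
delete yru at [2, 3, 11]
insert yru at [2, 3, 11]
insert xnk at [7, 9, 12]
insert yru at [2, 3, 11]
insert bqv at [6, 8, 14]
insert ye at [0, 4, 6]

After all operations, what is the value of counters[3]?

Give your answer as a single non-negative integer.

Answer: 2

Derivation:
Step 1: insert xnk at [7, 9, 12] -> counters=[0,0,0,0,0,0,0,1,0,1,0,0,1,0,0,0]
Step 2: insert mv at [0, 1, 2] -> counters=[1,1,1,0,0,0,0,1,0,1,0,0,1,0,0,0]
Step 3: insert wz at [6, 9, 10] -> counters=[1,1,1,0,0,0,1,1,0,2,1,0,1,0,0,0]
Step 4: insert ye at [0, 4, 6] -> counters=[2,1,1,0,1,0,2,1,0,2,1,0,1,0,0,0]
Step 5: insert bqv at [6, 8, 14] -> counters=[2,1,1,0,1,0,3,1,1,2,1,0,1,0,1,0]
Step 6: insert yru at [2, 3, 11] -> counters=[2,1,2,1,1,0,3,1,1,2,1,1,1,0,1,0]
Step 7: insert c at [2, 5, 9] -> counters=[2,1,3,1,1,1,3,1,1,3,1,1,1,0,1,0]
Step 8: delete ye at [0, 4, 6] -> counters=[1,1,3,1,0,1,2,1,1,3,1,1,1,0,1,0]
Step 9: insert c at [2, 5, 9] -> counters=[1,1,4,1,0,2,2,1,1,4,1,1,1,0,1,0]
Step 10: insert yru at [2, 3, 11] -> counters=[1,1,5,2,0,2,2,1,1,4,1,2,1,0,1,0]
Step 11: insert wz at [6, 9, 10] -> counters=[1,1,5,2,0,2,3,1,1,5,2,2,1,0,1,0]
Step 12: delete xnk at [7, 9, 12] -> counters=[1,1,5,2,0,2,3,0,1,4,2,2,0,0,1,0]
Step 13: delete yru at [2, 3, 11] -> counters=[1,1,4,1,0,2,3,0,1,4,2,1,0,0,1,0]
Step 14: insert bqv at [6, 8, 14] -> counters=[1,1,4,1,0,2,4,0,2,4,2,1,0,0,2,0]
Step 15: insert ye at [0, 4, 6] -> counters=[2,1,4,1,1,2,5,0,2,4,2,1,0,0,2,0]
Step 16: delete wz at [6, 9, 10] -> counters=[2,1,4,1,1,2,4,0,2,3,1,1,0,0,2,0]
Step 17: insert c at [2, 5, 9] -> counters=[2,1,5,1,1,3,4,0,2,4,1,1,0,0,2,0]
Step 18: delete mv at [0, 1, 2] -> counters=[1,0,4,1,1,3,4,0,2,4,1,1,0,0,2,0]
Step 19: delete wz at [6, 9, 10] -> counters=[1,0,4,1,1,3,3,0,2,3,0,1,0,0,2,0]
Step 20: delete yru at [2, 3, 11] -> counters=[1,0,3,0,1,3,3,0,2,3,0,0,0,0,2,0]
Step 21: insert yru at [2, 3, 11] -> counters=[1,0,4,1,1,3,3,0,2,3,0,1,0,0,2,0]
Step 22: insert xnk at [7, 9, 12] -> counters=[1,0,4,1,1,3,3,1,2,4,0,1,1,0,2,0]
Step 23: insert yru at [2, 3, 11] -> counters=[1,0,5,2,1,3,3,1,2,4,0,2,1,0,2,0]
Step 24: insert bqv at [6, 8, 14] -> counters=[1,0,5,2,1,3,4,1,3,4,0,2,1,0,3,0]
Step 25: insert ye at [0, 4, 6] -> counters=[2,0,5,2,2,3,5,1,3,4,0,2,1,0,3,0]
Final counters=[2,0,5,2,2,3,5,1,3,4,0,2,1,0,3,0] -> counters[3]=2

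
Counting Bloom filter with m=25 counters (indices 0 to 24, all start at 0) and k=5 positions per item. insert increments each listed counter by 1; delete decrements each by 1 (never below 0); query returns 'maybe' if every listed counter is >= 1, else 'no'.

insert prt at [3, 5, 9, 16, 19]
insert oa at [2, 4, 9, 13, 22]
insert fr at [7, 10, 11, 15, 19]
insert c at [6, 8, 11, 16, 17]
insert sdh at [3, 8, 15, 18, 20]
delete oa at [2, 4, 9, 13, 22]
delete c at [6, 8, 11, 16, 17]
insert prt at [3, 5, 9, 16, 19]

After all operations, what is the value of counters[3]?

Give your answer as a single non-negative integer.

Step 1: insert prt at [3, 5, 9, 16, 19] -> counters=[0,0,0,1,0,1,0,0,0,1,0,0,0,0,0,0,1,0,0,1,0,0,0,0,0]
Step 2: insert oa at [2, 4, 9, 13, 22] -> counters=[0,0,1,1,1,1,0,0,0,2,0,0,0,1,0,0,1,0,0,1,0,0,1,0,0]
Step 3: insert fr at [7, 10, 11, 15, 19] -> counters=[0,0,1,1,1,1,0,1,0,2,1,1,0,1,0,1,1,0,0,2,0,0,1,0,0]
Step 4: insert c at [6, 8, 11, 16, 17] -> counters=[0,0,1,1,1,1,1,1,1,2,1,2,0,1,0,1,2,1,0,2,0,0,1,0,0]
Step 5: insert sdh at [3, 8, 15, 18, 20] -> counters=[0,0,1,2,1,1,1,1,2,2,1,2,0,1,0,2,2,1,1,2,1,0,1,0,0]
Step 6: delete oa at [2, 4, 9, 13, 22] -> counters=[0,0,0,2,0,1,1,1,2,1,1,2,0,0,0,2,2,1,1,2,1,0,0,0,0]
Step 7: delete c at [6, 8, 11, 16, 17] -> counters=[0,0,0,2,0,1,0,1,1,1,1,1,0,0,0,2,1,0,1,2,1,0,0,0,0]
Step 8: insert prt at [3, 5, 9, 16, 19] -> counters=[0,0,0,3,0,2,0,1,1,2,1,1,0,0,0,2,2,0,1,3,1,0,0,0,0]
Final counters=[0,0,0,3,0,2,0,1,1,2,1,1,0,0,0,2,2,0,1,3,1,0,0,0,0] -> counters[3]=3

Answer: 3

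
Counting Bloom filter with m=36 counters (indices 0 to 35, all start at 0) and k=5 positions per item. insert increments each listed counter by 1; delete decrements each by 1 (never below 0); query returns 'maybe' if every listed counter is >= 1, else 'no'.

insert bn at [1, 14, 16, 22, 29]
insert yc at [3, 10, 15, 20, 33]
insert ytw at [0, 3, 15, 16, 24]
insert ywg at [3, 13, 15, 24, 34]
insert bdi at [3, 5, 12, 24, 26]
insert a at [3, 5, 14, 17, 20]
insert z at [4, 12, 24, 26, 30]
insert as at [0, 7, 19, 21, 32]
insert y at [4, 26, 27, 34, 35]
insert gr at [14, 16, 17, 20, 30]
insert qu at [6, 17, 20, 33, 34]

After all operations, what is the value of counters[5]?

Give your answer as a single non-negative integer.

Answer: 2

Derivation:
Step 1: insert bn at [1, 14, 16, 22, 29] -> counters=[0,1,0,0,0,0,0,0,0,0,0,0,0,0,1,0,1,0,0,0,0,0,1,0,0,0,0,0,0,1,0,0,0,0,0,0]
Step 2: insert yc at [3, 10, 15, 20, 33] -> counters=[0,1,0,1,0,0,0,0,0,0,1,0,0,0,1,1,1,0,0,0,1,0,1,0,0,0,0,0,0,1,0,0,0,1,0,0]
Step 3: insert ytw at [0, 3, 15, 16, 24] -> counters=[1,1,0,2,0,0,0,0,0,0,1,0,0,0,1,2,2,0,0,0,1,0,1,0,1,0,0,0,0,1,0,0,0,1,0,0]
Step 4: insert ywg at [3, 13, 15, 24, 34] -> counters=[1,1,0,3,0,0,0,0,0,0,1,0,0,1,1,3,2,0,0,0,1,0,1,0,2,0,0,0,0,1,0,0,0,1,1,0]
Step 5: insert bdi at [3, 5, 12, 24, 26] -> counters=[1,1,0,4,0,1,0,0,0,0,1,0,1,1,1,3,2,0,0,0,1,0,1,0,3,0,1,0,0,1,0,0,0,1,1,0]
Step 6: insert a at [3, 5, 14, 17, 20] -> counters=[1,1,0,5,0,2,0,0,0,0,1,0,1,1,2,3,2,1,0,0,2,0,1,0,3,0,1,0,0,1,0,0,0,1,1,0]
Step 7: insert z at [4, 12, 24, 26, 30] -> counters=[1,1,0,5,1,2,0,0,0,0,1,0,2,1,2,3,2,1,0,0,2,0,1,0,4,0,2,0,0,1,1,0,0,1,1,0]
Step 8: insert as at [0, 7, 19, 21, 32] -> counters=[2,1,0,5,1,2,0,1,0,0,1,0,2,1,2,3,2,1,0,1,2,1,1,0,4,0,2,0,0,1,1,0,1,1,1,0]
Step 9: insert y at [4, 26, 27, 34, 35] -> counters=[2,1,0,5,2,2,0,1,0,0,1,0,2,1,2,3,2,1,0,1,2,1,1,0,4,0,3,1,0,1,1,0,1,1,2,1]
Step 10: insert gr at [14, 16, 17, 20, 30] -> counters=[2,1,0,5,2,2,0,1,0,0,1,0,2,1,3,3,3,2,0,1,3,1,1,0,4,0,3,1,0,1,2,0,1,1,2,1]
Step 11: insert qu at [6, 17, 20, 33, 34] -> counters=[2,1,0,5,2,2,1,1,0,0,1,0,2,1,3,3,3,3,0,1,4,1,1,0,4,0,3,1,0,1,2,0,1,2,3,1]
Final counters=[2,1,0,5,2,2,1,1,0,0,1,0,2,1,3,3,3,3,0,1,4,1,1,0,4,0,3,1,0,1,2,0,1,2,3,1] -> counters[5]=2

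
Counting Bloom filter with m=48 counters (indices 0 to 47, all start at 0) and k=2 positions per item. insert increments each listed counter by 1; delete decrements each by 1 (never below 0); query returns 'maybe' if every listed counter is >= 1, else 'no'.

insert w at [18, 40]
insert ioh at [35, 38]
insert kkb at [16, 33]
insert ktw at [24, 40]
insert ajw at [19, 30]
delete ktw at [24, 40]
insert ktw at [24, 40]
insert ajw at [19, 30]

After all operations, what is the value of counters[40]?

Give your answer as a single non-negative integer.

Step 1: insert w at [18, 40] -> counters=[0,0,0,0,0,0,0,0,0,0,0,0,0,0,0,0,0,0,1,0,0,0,0,0,0,0,0,0,0,0,0,0,0,0,0,0,0,0,0,0,1,0,0,0,0,0,0,0]
Step 2: insert ioh at [35, 38] -> counters=[0,0,0,0,0,0,0,0,0,0,0,0,0,0,0,0,0,0,1,0,0,0,0,0,0,0,0,0,0,0,0,0,0,0,0,1,0,0,1,0,1,0,0,0,0,0,0,0]
Step 3: insert kkb at [16, 33] -> counters=[0,0,0,0,0,0,0,0,0,0,0,0,0,0,0,0,1,0,1,0,0,0,0,0,0,0,0,0,0,0,0,0,0,1,0,1,0,0,1,0,1,0,0,0,0,0,0,0]
Step 4: insert ktw at [24, 40] -> counters=[0,0,0,0,0,0,0,0,0,0,0,0,0,0,0,0,1,0,1,0,0,0,0,0,1,0,0,0,0,0,0,0,0,1,0,1,0,0,1,0,2,0,0,0,0,0,0,0]
Step 5: insert ajw at [19, 30] -> counters=[0,0,0,0,0,0,0,0,0,0,0,0,0,0,0,0,1,0,1,1,0,0,0,0,1,0,0,0,0,0,1,0,0,1,0,1,0,0,1,0,2,0,0,0,0,0,0,0]
Step 6: delete ktw at [24, 40] -> counters=[0,0,0,0,0,0,0,0,0,0,0,0,0,0,0,0,1,0,1,1,0,0,0,0,0,0,0,0,0,0,1,0,0,1,0,1,0,0,1,0,1,0,0,0,0,0,0,0]
Step 7: insert ktw at [24, 40] -> counters=[0,0,0,0,0,0,0,0,0,0,0,0,0,0,0,0,1,0,1,1,0,0,0,0,1,0,0,0,0,0,1,0,0,1,0,1,0,0,1,0,2,0,0,0,0,0,0,0]
Step 8: insert ajw at [19, 30] -> counters=[0,0,0,0,0,0,0,0,0,0,0,0,0,0,0,0,1,0,1,2,0,0,0,0,1,0,0,0,0,0,2,0,0,1,0,1,0,0,1,0,2,0,0,0,0,0,0,0]
Final counters=[0,0,0,0,0,0,0,0,0,0,0,0,0,0,0,0,1,0,1,2,0,0,0,0,1,0,0,0,0,0,2,0,0,1,0,1,0,0,1,0,2,0,0,0,0,0,0,0] -> counters[40]=2

Answer: 2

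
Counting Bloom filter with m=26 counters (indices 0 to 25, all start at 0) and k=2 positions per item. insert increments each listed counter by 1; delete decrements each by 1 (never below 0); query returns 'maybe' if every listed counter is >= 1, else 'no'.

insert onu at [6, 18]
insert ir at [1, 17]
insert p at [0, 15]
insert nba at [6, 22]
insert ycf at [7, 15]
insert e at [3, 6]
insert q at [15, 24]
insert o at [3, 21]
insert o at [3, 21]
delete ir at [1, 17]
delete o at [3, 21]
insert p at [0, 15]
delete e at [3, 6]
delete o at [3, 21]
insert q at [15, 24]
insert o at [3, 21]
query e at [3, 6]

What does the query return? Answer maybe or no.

Answer: maybe

Derivation:
Step 1: insert onu at [6, 18] -> counters=[0,0,0,0,0,0,1,0,0,0,0,0,0,0,0,0,0,0,1,0,0,0,0,0,0,0]
Step 2: insert ir at [1, 17] -> counters=[0,1,0,0,0,0,1,0,0,0,0,0,0,0,0,0,0,1,1,0,0,0,0,0,0,0]
Step 3: insert p at [0, 15] -> counters=[1,1,0,0,0,0,1,0,0,0,0,0,0,0,0,1,0,1,1,0,0,0,0,0,0,0]
Step 4: insert nba at [6, 22] -> counters=[1,1,0,0,0,0,2,0,0,0,0,0,0,0,0,1,0,1,1,0,0,0,1,0,0,0]
Step 5: insert ycf at [7, 15] -> counters=[1,1,0,0,0,0,2,1,0,0,0,0,0,0,0,2,0,1,1,0,0,0,1,0,0,0]
Step 6: insert e at [3, 6] -> counters=[1,1,0,1,0,0,3,1,0,0,0,0,0,0,0,2,0,1,1,0,0,0,1,0,0,0]
Step 7: insert q at [15, 24] -> counters=[1,1,0,1,0,0,3,1,0,0,0,0,0,0,0,3,0,1,1,0,0,0,1,0,1,0]
Step 8: insert o at [3, 21] -> counters=[1,1,0,2,0,0,3,1,0,0,0,0,0,0,0,3,0,1,1,0,0,1,1,0,1,0]
Step 9: insert o at [3, 21] -> counters=[1,1,0,3,0,0,3,1,0,0,0,0,0,0,0,3,0,1,1,0,0,2,1,0,1,0]
Step 10: delete ir at [1, 17] -> counters=[1,0,0,3,0,0,3,1,0,0,0,0,0,0,0,3,0,0,1,0,0,2,1,0,1,0]
Step 11: delete o at [3, 21] -> counters=[1,0,0,2,0,0,3,1,0,0,0,0,0,0,0,3,0,0,1,0,0,1,1,0,1,0]
Step 12: insert p at [0, 15] -> counters=[2,0,0,2,0,0,3,1,0,0,0,0,0,0,0,4,0,0,1,0,0,1,1,0,1,0]
Step 13: delete e at [3, 6] -> counters=[2,0,0,1,0,0,2,1,0,0,0,0,0,0,0,4,0,0,1,0,0,1,1,0,1,0]
Step 14: delete o at [3, 21] -> counters=[2,0,0,0,0,0,2,1,0,0,0,0,0,0,0,4,0,0,1,0,0,0,1,0,1,0]
Step 15: insert q at [15, 24] -> counters=[2,0,0,0,0,0,2,1,0,0,0,0,0,0,0,5,0,0,1,0,0,0,1,0,2,0]
Step 16: insert o at [3, 21] -> counters=[2,0,0,1,0,0,2,1,0,0,0,0,0,0,0,5,0,0,1,0,0,1,1,0,2,0]
Query e: check counters[3]=1 counters[6]=2 -> maybe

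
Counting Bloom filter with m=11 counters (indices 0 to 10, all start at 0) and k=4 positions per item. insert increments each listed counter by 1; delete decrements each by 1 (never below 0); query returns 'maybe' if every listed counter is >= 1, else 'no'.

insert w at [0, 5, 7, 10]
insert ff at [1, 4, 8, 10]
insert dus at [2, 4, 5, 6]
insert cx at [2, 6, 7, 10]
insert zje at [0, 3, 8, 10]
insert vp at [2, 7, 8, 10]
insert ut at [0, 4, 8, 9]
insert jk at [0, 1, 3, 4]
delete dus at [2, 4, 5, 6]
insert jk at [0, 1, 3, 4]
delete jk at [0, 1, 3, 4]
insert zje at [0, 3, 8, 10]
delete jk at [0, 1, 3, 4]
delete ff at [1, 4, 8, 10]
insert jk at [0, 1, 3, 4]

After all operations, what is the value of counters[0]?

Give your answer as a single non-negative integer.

Answer: 5

Derivation:
Step 1: insert w at [0, 5, 7, 10] -> counters=[1,0,0,0,0,1,0,1,0,0,1]
Step 2: insert ff at [1, 4, 8, 10] -> counters=[1,1,0,0,1,1,0,1,1,0,2]
Step 3: insert dus at [2, 4, 5, 6] -> counters=[1,1,1,0,2,2,1,1,1,0,2]
Step 4: insert cx at [2, 6, 7, 10] -> counters=[1,1,2,0,2,2,2,2,1,0,3]
Step 5: insert zje at [0, 3, 8, 10] -> counters=[2,1,2,1,2,2,2,2,2,0,4]
Step 6: insert vp at [2, 7, 8, 10] -> counters=[2,1,3,1,2,2,2,3,3,0,5]
Step 7: insert ut at [0, 4, 8, 9] -> counters=[3,1,3,1,3,2,2,3,4,1,5]
Step 8: insert jk at [0, 1, 3, 4] -> counters=[4,2,3,2,4,2,2,3,4,1,5]
Step 9: delete dus at [2, 4, 5, 6] -> counters=[4,2,2,2,3,1,1,3,4,1,5]
Step 10: insert jk at [0, 1, 3, 4] -> counters=[5,3,2,3,4,1,1,3,4,1,5]
Step 11: delete jk at [0, 1, 3, 4] -> counters=[4,2,2,2,3,1,1,3,4,1,5]
Step 12: insert zje at [0, 3, 8, 10] -> counters=[5,2,2,3,3,1,1,3,5,1,6]
Step 13: delete jk at [0, 1, 3, 4] -> counters=[4,1,2,2,2,1,1,3,5,1,6]
Step 14: delete ff at [1, 4, 8, 10] -> counters=[4,0,2,2,1,1,1,3,4,1,5]
Step 15: insert jk at [0, 1, 3, 4] -> counters=[5,1,2,3,2,1,1,3,4,1,5]
Final counters=[5,1,2,3,2,1,1,3,4,1,5] -> counters[0]=5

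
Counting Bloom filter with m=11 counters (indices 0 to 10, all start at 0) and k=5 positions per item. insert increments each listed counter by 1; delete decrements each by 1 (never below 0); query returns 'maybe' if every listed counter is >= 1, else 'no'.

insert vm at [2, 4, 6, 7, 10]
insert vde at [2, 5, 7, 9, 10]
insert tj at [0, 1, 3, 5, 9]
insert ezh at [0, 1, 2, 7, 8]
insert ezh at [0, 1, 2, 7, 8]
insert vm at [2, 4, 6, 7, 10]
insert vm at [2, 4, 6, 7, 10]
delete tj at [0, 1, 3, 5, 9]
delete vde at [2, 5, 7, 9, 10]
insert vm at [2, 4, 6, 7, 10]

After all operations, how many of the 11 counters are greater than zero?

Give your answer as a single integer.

Step 1: insert vm at [2, 4, 6, 7, 10] -> counters=[0,0,1,0,1,0,1,1,0,0,1]
Step 2: insert vde at [2, 5, 7, 9, 10] -> counters=[0,0,2,0,1,1,1,2,0,1,2]
Step 3: insert tj at [0, 1, 3, 5, 9] -> counters=[1,1,2,1,1,2,1,2,0,2,2]
Step 4: insert ezh at [0, 1, 2, 7, 8] -> counters=[2,2,3,1,1,2,1,3,1,2,2]
Step 5: insert ezh at [0, 1, 2, 7, 8] -> counters=[3,3,4,1,1,2,1,4,2,2,2]
Step 6: insert vm at [2, 4, 6, 7, 10] -> counters=[3,3,5,1,2,2,2,5,2,2,3]
Step 7: insert vm at [2, 4, 6, 7, 10] -> counters=[3,3,6,1,3,2,3,6,2,2,4]
Step 8: delete tj at [0, 1, 3, 5, 9] -> counters=[2,2,6,0,3,1,3,6,2,1,4]
Step 9: delete vde at [2, 5, 7, 9, 10] -> counters=[2,2,5,0,3,0,3,5,2,0,3]
Step 10: insert vm at [2, 4, 6, 7, 10] -> counters=[2,2,6,0,4,0,4,6,2,0,4]
Final counters=[2,2,6,0,4,0,4,6,2,0,4] -> 8 nonzero

Answer: 8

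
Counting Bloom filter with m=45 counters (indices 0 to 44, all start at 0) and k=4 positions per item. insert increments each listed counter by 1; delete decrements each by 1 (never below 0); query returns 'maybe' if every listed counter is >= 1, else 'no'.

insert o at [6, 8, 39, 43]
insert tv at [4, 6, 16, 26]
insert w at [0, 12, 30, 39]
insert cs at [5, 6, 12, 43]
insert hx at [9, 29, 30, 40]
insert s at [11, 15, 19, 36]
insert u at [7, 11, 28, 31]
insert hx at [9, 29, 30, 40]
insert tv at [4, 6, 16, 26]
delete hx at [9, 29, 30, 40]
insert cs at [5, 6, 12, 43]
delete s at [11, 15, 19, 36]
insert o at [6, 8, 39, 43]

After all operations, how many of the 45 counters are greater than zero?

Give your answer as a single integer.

Answer: 18

Derivation:
Step 1: insert o at [6, 8, 39, 43] -> counters=[0,0,0,0,0,0,1,0,1,0,0,0,0,0,0,0,0,0,0,0,0,0,0,0,0,0,0,0,0,0,0,0,0,0,0,0,0,0,0,1,0,0,0,1,0]
Step 2: insert tv at [4, 6, 16, 26] -> counters=[0,0,0,0,1,0,2,0,1,0,0,0,0,0,0,0,1,0,0,0,0,0,0,0,0,0,1,0,0,0,0,0,0,0,0,0,0,0,0,1,0,0,0,1,0]
Step 3: insert w at [0, 12, 30, 39] -> counters=[1,0,0,0,1,0,2,0,1,0,0,0,1,0,0,0,1,0,0,0,0,0,0,0,0,0,1,0,0,0,1,0,0,0,0,0,0,0,0,2,0,0,0,1,0]
Step 4: insert cs at [5, 6, 12, 43] -> counters=[1,0,0,0,1,1,3,0,1,0,0,0,2,0,0,0,1,0,0,0,0,0,0,0,0,0,1,0,0,0,1,0,0,0,0,0,0,0,0,2,0,0,0,2,0]
Step 5: insert hx at [9, 29, 30, 40] -> counters=[1,0,0,0,1,1,3,0,1,1,0,0,2,0,0,0,1,0,0,0,0,0,0,0,0,0,1,0,0,1,2,0,0,0,0,0,0,0,0,2,1,0,0,2,0]
Step 6: insert s at [11, 15, 19, 36] -> counters=[1,0,0,0,1,1,3,0,1,1,0,1,2,0,0,1,1,0,0,1,0,0,0,0,0,0,1,0,0,1,2,0,0,0,0,0,1,0,0,2,1,0,0,2,0]
Step 7: insert u at [7, 11, 28, 31] -> counters=[1,0,0,0,1,1,3,1,1,1,0,2,2,0,0,1,1,0,0,1,0,0,0,0,0,0,1,0,1,1,2,1,0,0,0,0,1,0,0,2,1,0,0,2,0]
Step 8: insert hx at [9, 29, 30, 40] -> counters=[1,0,0,0,1,1,3,1,1,2,0,2,2,0,0,1,1,0,0,1,0,0,0,0,0,0,1,0,1,2,3,1,0,0,0,0,1,0,0,2,2,0,0,2,0]
Step 9: insert tv at [4, 6, 16, 26] -> counters=[1,0,0,0,2,1,4,1,1,2,0,2,2,0,0,1,2,0,0,1,0,0,0,0,0,0,2,0,1,2,3,1,0,0,0,0,1,0,0,2,2,0,0,2,0]
Step 10: delete hx at [9, 29, 30, 40] -> counters=[1,0,0,0,2,1,4,1,1,1,0,2,2,0,0,1,2,0,0,1,0,0,0,0,0,0,2,0,1,1,2,1,0,0,0,0,1,0,0,2,1,0,0,2,0]
Step 11: insert cs at [5, 6, 12, 43] -> counters=[1,0,0,0,2,2,5,1,1,1,0,2,3,0,0,1,2,0,0,1,0,0,0,0,0,0,2,0,1,1,2,1,0,0,0,0,1,0,0,2,1,0,0,3,0]
Step 12: delete s at [11, 15, 19, 36] -> counters=[1,0,0,0,2,2,5,1,1,1,0,1,3,0,0,0,2,0,0,0,0,0,0,0,0,0,2,0,1,1,2,1,0,0,0,0,0,0,0,2,1,0,0,3,0]
Step 13: insert o at [6, 8, 39, 43] -> counters=[1,0,0,0,2,2,6,1,2,1,0,1,3,0,0,0,2,0,0,0,0,0,0,0,0,0,2,0,1,1,2,1,0,0,0,0,0,0,0,3,1,0,0,4,0]
Final counters=[1,0,0,0,2,2,6,1,2,1,0,1,3,0,0,0,2,0,0,0,0,0,0,0,0,0,2,0,1,1,2,1,0,0,0,0,0,0,0,3,1,0,0,4,0] -> 18 nonzero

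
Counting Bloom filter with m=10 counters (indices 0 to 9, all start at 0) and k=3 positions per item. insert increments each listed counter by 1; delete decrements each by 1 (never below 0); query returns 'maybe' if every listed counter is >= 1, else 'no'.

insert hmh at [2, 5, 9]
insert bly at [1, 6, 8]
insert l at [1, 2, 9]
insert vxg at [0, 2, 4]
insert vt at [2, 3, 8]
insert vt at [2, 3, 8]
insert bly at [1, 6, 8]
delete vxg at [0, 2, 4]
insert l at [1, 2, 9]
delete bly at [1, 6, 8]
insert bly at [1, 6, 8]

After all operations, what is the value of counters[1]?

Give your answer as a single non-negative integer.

Answer: 4

Derivation:
Step 1: insert hmh at [2, 5, 9] -> counters=[0,0,1,0,0,1,0,0,0,1]
Step 2: insert bly at [1, 6, 8] -> counters=[0,1,1,0,0,1,1,0,1,1]
Step 3: insert l at [1, 2, 9] -> counters=[0,2,2,0,0,1,1,0,1,2]
Step 4: insert vxg at [0, 2, 4] -> counters=[1,2,3,0,1,1,1,0,1,2]
Step 5: insert vt at [2, 3, 8] -> counters=[1,2,4,1,1,1,1,0,2,2]
Step 6: insert vt at [2, 3, 8] -> counters=[1,2,5,2,1,1,1,0,3,2]
Step 7: insert bly at [1, 6, 8] -> counters=[1,3,5,2,1,1,2,0,4,2]
Step 8: delete vxg at [0, 2, 4] -> counters=[0,3,4,2,0,1,2,0,4,2]
Step 9: insert l at [1, 2, 9] -> counters=[0,4,5,2,0,1,2,0,4,3]
Step 10: delete bly at [1, 6, 8] -> counters=[0,3,5,2,0,1,1,0,3,3]
Step 11: insert bly at [1, 6, 8] -> counters=[0,4,5,2,0,1,2,0,4,3]
Final counters=[0,4,5,2,0,1,2,0,4,3] -> counters[1]=4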